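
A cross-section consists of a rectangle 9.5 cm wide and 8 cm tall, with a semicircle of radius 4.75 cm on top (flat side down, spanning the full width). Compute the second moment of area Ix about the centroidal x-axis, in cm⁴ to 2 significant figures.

Treat the section as a set of non-overlapping primitives; coordinates are from the bounding-box lower-left.
Rectangular body: 9.5 × 8, A = 76 cm², y = 4 cm, Ī = 405.3 cm⁴.
Semicircular cap: semicircle r = 4.75, A = 35.44 cm², y = 10.02 cm, Ī = 55.87 cm⁴.
Centroid: ȳ = ΣA·y / ΣA = 5.913 cm.
Transfer each piece to the centroidal x-axis using Ī + A·d² with d = y − 5.913:
  rectangular body: d = -1.913 cm → contributes +683.5 cm⁴
  semicircular cap: d = 4.103 cm → contributes +652.4 cm⁴
Total I = 1 336 cm⁴.

Ix ≈ 1300 cm⁴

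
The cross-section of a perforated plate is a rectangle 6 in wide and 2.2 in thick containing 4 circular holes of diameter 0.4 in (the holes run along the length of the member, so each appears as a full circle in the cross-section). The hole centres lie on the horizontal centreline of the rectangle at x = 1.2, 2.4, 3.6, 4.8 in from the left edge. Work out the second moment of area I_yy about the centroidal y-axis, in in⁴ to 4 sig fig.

I_yy ≈ 38.69 in⁴

Decompose the section into non-overlapping parts with the origin at the bottom-left of its bounding rectangle.
Plate: 6 × 2.2, A = 13.2 in², x = 3 in, Ī = 39.6 in⁴.
Hole 1 (subtracted): ⌀0.4, A = 0.125664 in², x = 1.2 in, Ī = 0.00125664 in⁴.
Hole 2 (subtracted): ⌀0.4, A = 0.125664 in², x = 2.4 in, Ī = 0.00125664 in⁴.
Hole 3 (subtracted): ⌀0.4, A = 0.125664 in², x = 3.6 in, Ī = 0.00125664 in⁴.
Hole 4 (subtracted): ⌀0.4, A = 0.125664 in², x = 4.8 in, Ī = 0.00125664 in⁴.
By symmetry the centroid is at mid-width, x̄ = 3 in.
Transfer each piece to the centroidal y-axis using Ī + A·d² with d = x − 3:
  plate: d = 0 in → contributes +39.6 in⁴
  hole 1: d = -1.8 in → contributes −0.408407 in⁴
  hole 2: d = -0.6 in → contributes −0.0464956 in⁴
  hole 3: d = 0.6 in → contributes −0.0464956 in⁴
  hole 4: d = 1.8 in → contributes −0.408407 in⁴
Total I = 38.6902 in⁴.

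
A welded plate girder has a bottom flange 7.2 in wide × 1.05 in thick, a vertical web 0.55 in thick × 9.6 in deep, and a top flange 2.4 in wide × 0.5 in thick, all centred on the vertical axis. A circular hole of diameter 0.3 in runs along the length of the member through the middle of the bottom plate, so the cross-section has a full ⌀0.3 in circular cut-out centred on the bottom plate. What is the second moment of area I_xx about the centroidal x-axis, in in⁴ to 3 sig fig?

I_xx ≈ 202 in⁴

Treat the section as a set of non-overlapping primitives; coordinates are from the bounding-box lower-left.
Bottom plate: 7.2 × 1.05, A = 7.56 in², y = 0.525 in, Ī = 0.69458 in⁴.
Web plate: 0.55 × 9.6, A = 5.28 in², y = 5.85 in, Ī = 40.55 in⁴.
Top plate: 2.4 × 0.5, A = 1.2 in², y = 10.9 in, Ī = 0.025 in⁴.
Hole (subtracted): ⌀0.3, A = 0.070686 in², y = 0.525 in, Ī = 0.00039761 in⁴.
Centroid: ȳ = ΣA·y / ΣA = 3.4289 in.
Transfer each piece to the centroidal x-axis using Ī + A·d² with d = y − 3.4289:
  bottom plate: d = -2.9039 in → contributes +64.447 in⁴
  web plate: d = 2.4211 in → contributes +71.499 in⁴
  top plate: d = 7.4711 in → contributes +67.005 in⁴
  hole: d = -2.9039 in → contributes −0.59648 in⁴
Total I = 202.35 in⁴.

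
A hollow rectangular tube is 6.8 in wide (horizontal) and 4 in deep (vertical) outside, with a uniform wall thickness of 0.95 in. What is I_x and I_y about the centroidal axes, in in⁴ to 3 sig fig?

I_x ≈ 32.5 in⁴, I_y ≈ 84.2 in⁴

Break the section into simple shapes (no overlaps), measuring from the bottom-left corner of the bounding box.
Outer rectangle: 6.8 × 4, A = 27.2 in², y = 2 in, Ī = 36.267 in⁴.
Inner void (subtracted): 4.9 × 2.1, A = 10.29 in², y = 2 in, Ī = 3.7816 in⁴.
By symmetry the centroid is at mid-height, ȳ = 2 in.
All pieces are centred on the centroidal x-axis, so I = ΣĪ (holes subtracted) = 32.485 in⁴.
Repeating about the centroidal y-axis gives I_y = 84.222 in⁴.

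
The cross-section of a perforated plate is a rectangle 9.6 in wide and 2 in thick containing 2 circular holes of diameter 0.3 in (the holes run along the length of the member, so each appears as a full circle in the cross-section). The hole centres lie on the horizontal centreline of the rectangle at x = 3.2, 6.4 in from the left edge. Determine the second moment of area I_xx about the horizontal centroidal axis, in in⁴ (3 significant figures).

I_xx ≈ 6.40 in⁴

Split into non-overlapping primitives; take the origin at the lower-left of the bounding box.
Plate: 9.6 × 2, A = 19.2 in², y = 1 in, Ī = 6.4 in⁴.
Hole 1 (subtracted): ⌀0.3, A = 0.070686 in², y = 1 in, Ī = 0.00039761 in⁴.
Hole 2 (subtracted): ⌀0.3, A = 0.070686 in², y = 1 in, Ī = 0.00039761 in⁴.
By symmetry the centroid is at mid-height, ȳ = 1 in.
All pieces are centred on the horizontal centroidal axis, so I = ΣĪ (holes subtracted) = 6.3992 in⁴.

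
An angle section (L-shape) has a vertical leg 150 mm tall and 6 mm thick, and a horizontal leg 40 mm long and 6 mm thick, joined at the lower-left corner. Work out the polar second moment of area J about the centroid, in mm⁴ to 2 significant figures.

J ≈ 2.6 × 10⁶ mm⁴

Split into non-overlapping primitives; take the origin at the lower-left of the bounding box.
Vertical leg: 6 × 150, A = 900 mm², y = 75 mm, Ī = 1 687 500 mm⁴.
Horizontal leg (remainder): 34 × 6, A = 204 mm², y = 3 mm, Ī = 612 mm⁴.
Centroid: ȳ = ΣA·y / ΣA = 61.7 mm.
Transfer each piece to the centroidal x-axis using Ī + A·d² with d = y − 61.7:
  vertical leg: d = 13.3 mm → contributes +1 846 805 mm⁴
  horizontal leg (remainder): d = -58.7 mm → contributes +703 429 mm⁴
Total I = 2 550 234 mm⁴.
For the y-axis: x̄ = 6.696 mm.
Repeating about the centroidal y-axis gives I_y = 88 874 mm⁴.
Polar second moment: J = I_x + I_y = 2 639 107 mm⁴.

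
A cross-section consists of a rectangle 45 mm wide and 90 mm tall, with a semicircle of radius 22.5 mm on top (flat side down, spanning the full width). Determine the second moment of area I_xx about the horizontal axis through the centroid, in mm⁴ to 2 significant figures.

Decompose the section into non-overlapping parts with the origin at the bottom-left of its bounding rectangle.
Rectangular body: 45 × 90, A = 4 050 mm², y = 45 mm, Ī = 2 733 750 mm⁴.
Semicircular cap: semicircle r = 22.5, A = 795.2 mm², y = 99.55 mm, Ī = 28 130 mm⁴.
Centroid: ȳ = ΣA·y / ΣA = 53.95 mm.
Transfer each piece to the horizontal axis through the centroid using Ī + A·d² with d = y − 53.95:
  rectangular body: d = -8.953 mm → contributes +3 058 371 mm⁴
  semicircular cap: d = 45.6 mm → contributes +1 681 412 mm⁴
Total I = 4 739 783 mm⁴.

I_xx ≈ 4.7 × 10⁶ mm⁴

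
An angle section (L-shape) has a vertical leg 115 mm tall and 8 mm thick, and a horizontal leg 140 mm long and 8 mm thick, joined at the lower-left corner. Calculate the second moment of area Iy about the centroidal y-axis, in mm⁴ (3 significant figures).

Iy ≈ 3.95 × 10⁶ mm⁴

Treat the section as a set of non-overlapping primitives; coordinates are from the bounding-box lower-left.
Vertical leg: 8 × 115, A = 920 mm², x = 4 mm, Ī = 4906.7 mm⁴.
Horizontal leg (remainder): 132 × 8, A = 1 056 mm², x = 74 mm, Ī = 1 533 312 mm⁴.
Centroid: x̄ = ΣA·x / ΣA = 41.409 mm.
Transfer each piece to the centroidal y-axis using Ī + A·d² with d = x − 41.409:
  vertical leg: d = -37.409 mm → contributes +1 292 379 mm⁴
  horizontal leg (remainder): d = 32.591 mm → contributes +2 654 973 mm⁴
Total I = 3 947 352 mm⁴.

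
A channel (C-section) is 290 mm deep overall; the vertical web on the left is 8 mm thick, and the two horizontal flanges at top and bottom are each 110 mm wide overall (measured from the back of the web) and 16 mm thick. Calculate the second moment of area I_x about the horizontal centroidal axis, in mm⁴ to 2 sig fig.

Decompose the section into non-overlapping parts with the origin at the bottom-left of its bounding rectangle.
Web: 8 × 290, A = 2 320 mm², y = 145 mm, Ī = 16 259 333 mm⁴.
Top flange (beyond web): 102 × 16, A = 1 632 mm², y = 282 mm, Ī = 34 816 mm⁴.
Bottom flange (beyond web): 102 × 16, A = 1 632 mm², y = 8 mm, Ī = 34 816 mm⁴.
By symmetry the centroid is at mid-height, ȳ = 145 mm.
Transfer each piece to the horizontal centroidal axis using Ī + A·d² with d = y − 145:
  web: d = 0 mm → contributes +16 259 333 mm⁴
  top flange (beyond web): d = 137 mm → contributes +30 665 824 mm⁴
  bottom flange (beyond web): d = -137 mm → contributes +30 665 824 mm⁴
Total I = 77 590 981 mm⁴.

I_x ≈ 7.8 × 10⁷ mm⁴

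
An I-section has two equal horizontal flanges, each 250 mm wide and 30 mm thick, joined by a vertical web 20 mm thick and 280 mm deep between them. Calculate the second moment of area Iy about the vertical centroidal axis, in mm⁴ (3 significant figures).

Break the section into simple shapes (no overlaps), measuring from the bottom-left corner of the bounding box.
Bottom flange: 250 × 30, A = 7 500 mm², x = 125 mm, Ī = 39 062 500 mm⁴.
Web: 20 × 280, A = 5 600 mm², x = 125 mm, Ī = 186 667 mm⁴.
Top flange: 250 × 30, A = 7 500 mm², x = 125 mm, Ī = 39 062 500 mm⁴.
By symmetry the centroid is at mid-width, x̄ = 125 mm.
All pieces are centred on the vertical centroidal axis, so I = ΣĪ = 78 311 667 mm⁴.

Iy ≈ 7.83 × 10⁷ mm⁴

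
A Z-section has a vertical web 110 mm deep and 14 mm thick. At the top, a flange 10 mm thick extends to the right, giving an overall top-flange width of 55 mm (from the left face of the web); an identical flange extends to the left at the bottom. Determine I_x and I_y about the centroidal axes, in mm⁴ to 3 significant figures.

I_x ≈ 3.61 × 10⁶ mm⁴, I_y ≈ 7.60 × 10⁵ mm⁴

Break the section into simple shapes (no overlaps), measuring from the bottom-left corner of the bounding box.
Web: 14 × 110, A = 1 540 mm², y = 55 mm, Ī = 1 552 833 mm⁴.
Top flange (beyond web): 41 × 10, A = 410 mm², y = 105 mm, Ī = 3416.7 mm⁴.
Bottom flange (beyond web): 41 × 10, A = 410 mm², y = 5 mm, Ī = 3416.7 mm⁴.
Centroid: ȳ = ΣA·y / ΣA = 55 mm.
Transfer each piece to the centroidal x-axis using Ī + A·d² with d = y − 55:
  web: d = 0 mm → contributes +1 552 833 mm⁴
  top flange (beyond web): d = 50 mm → contributes +1 028 417 mm⁴
  bottom flange (beyond web): d = -50 mm → contributes +1 028 417 mm⁴
Total I = 3 609 667 mm⁴.
For the y-axis: x̄ = 48 mm.
Repeating about the centroidal y-axis gives I_y = 760 147 mm⁴.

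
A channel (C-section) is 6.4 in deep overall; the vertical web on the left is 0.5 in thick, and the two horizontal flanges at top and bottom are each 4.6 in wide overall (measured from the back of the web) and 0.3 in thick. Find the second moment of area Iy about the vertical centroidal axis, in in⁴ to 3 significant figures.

Decompose the section into non-overlapping parts with the origin at the bottom-left of its bounding rectangle.
Web: 0.5 × 6.4, A = 3.2 in², x = 0.25 in, Ī = 0.066667 in⁴.
Top flange (beyond web): 4.1 × 0.3, A = 1.23 in², x = 2.55 in, Ī = 1.723 in⁴.
Bottom flange (beyond web): 4.1 × 0.3, A = 1.23 in², x = 2.55 in, Ī = 1.723 in⁴.
Centroid: x̄ = ΣA·x / ΣA = 1.2496 in.
Transfer each piece to the vertical centroidal axis using Ī + A·d² with d = x − 1.2496:
  web: d = -0.99965 in → contributes +3.2644 in⁴
  top flange (beyond web): d = 1.3004 in → contributes +3.8029 in⁴
  bottom flange (beyond web): d = 1.3004 in → contributes +3.8029 in⁴
Total I = 10.87 in⁴.

Iy ≈ 10.9 in⁴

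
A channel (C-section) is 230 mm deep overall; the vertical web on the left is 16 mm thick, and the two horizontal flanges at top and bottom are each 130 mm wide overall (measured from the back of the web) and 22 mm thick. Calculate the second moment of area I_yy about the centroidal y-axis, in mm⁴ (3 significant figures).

Treat the section as a set of non-overlapping primitives; coordinates are from the bounding-box lower-left.
Web: 16 × 230, A = 3 680 mm², x = 8 mm, Ī = 78 507 mm⁴.
Top flange (beyond web): 114 × 22, A = 2 508 mm², x = 73 mm, Ī = 2 716 164 mm⁴.
Bottom flange (beyond web): 114 × 22, A = 2 508 mm², x = 73 mm, Ī = 2 716 164 mm⁴.
Centroid: x̄ = ΣA·x / ΣA = 45.493 mm.
Transfer each piece to the centroidal y-axis using Ī + A·d² with d = x − 45.493:
  web: d = -37.493 mm → contributes +5 251 603 mm⁴
  top flange (beyond web): d = 27.507 mm → contributes +4 613 791 mm⁴
  bottom flange (beyond web): d = 27.507 mm → contributes +4 613 791 mm⁴
Total I = 14 479 184 mm⁴.

I_yy ≈ 1.45 × 10⁷ mm⁴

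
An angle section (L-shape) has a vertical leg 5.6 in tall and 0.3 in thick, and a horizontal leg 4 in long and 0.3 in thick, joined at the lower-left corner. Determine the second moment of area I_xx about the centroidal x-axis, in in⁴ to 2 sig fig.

Treat the section as a set of non-overlapping primitives; coordinates are from the bounding-box lower-left.
Vertical leg: 0.3 × 5.6, A = 1.68 in², y = 2.8 in, Ī = 4.39 in⁴.
Horizontal leg (remainder): 3.7 × 0.3, A = 1.11 in², y = 0.15 in, Ī = 0.008325 in⁴.
Centroid: ȳ = ΣA·y / ΣA = 1.746 in.
Transfer each piece to the centroidal x-axis using Ī + A·d² with d = y − 1.746:
  vertical leg: d = 1.054 in → contributes +6.258 in⁴
  horizontal leg (remainder): d = -1.596 in → contributes +2.835 in⁴
Total I = 9.092 in⁴.

I_xx ≈ 9.1 in⁴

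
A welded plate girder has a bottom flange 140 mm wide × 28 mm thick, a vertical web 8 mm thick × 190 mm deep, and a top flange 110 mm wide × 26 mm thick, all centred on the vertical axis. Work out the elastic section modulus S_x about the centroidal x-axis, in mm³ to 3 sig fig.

S_x ≈ 6.15 × 10⁵ mm³

Split into non-overlapping primitives; take the origin at the lower-left of the bounding box.
Bottom plate: 140 × 28, A = 3 920 mm², y = 14 mm, Ī = 256 107 mm⁴.
Web plate: 8 × 190, A = 1 520 mm², y = 123 mm, Ī = 4 572 667 mm⁴.
Top plate: 110 × 26, A = 2 860 mm², y = 231 mm, Ī = 161 113 mm⁴.
Centroid: ȳ = ΣA·y / ΣA = 108.73 mm.
Transfer each piece to the centroidal x-axis using Ī + A·d² with d = y − 108.73:
  bottom plate: d = -94.735 mm → contributes +35 436 965 mm⁴
  web plate: d = 14.265 mm → contributes +4 881 974 mm⁴
  top plate: d = 122.27 mm → contributes +42 914 524 mm⁴
Total I = 83 233 464 mm⁴.
Extreme fibre distance c = 135.27 mm; S = I/c = 615 336 mm³.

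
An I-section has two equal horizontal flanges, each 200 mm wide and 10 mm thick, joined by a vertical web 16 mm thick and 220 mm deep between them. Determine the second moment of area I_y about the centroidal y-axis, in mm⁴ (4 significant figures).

Treat the section as a set of non-overlapping primitives; coordinates are from the bounding-box lower-left.
Bottom flange: 200 × 10, A = 2 000 mm², x = 100 mm, Ī = 6 666 667 mm⁴.
Web: 16 × 220, A = 3 520 mm², x = 100 mm, Ī = 75093.3 mm⁴.
Top flange: 200 × 10, A = 2 000 mm², x = 100 mm, Ī = 6 666 667 mm⁴.
By symmetry the centroid is at mid-width, x̄ = 100 mm.
All pieces are centred on the centroidal y-axis, so I = ΣĪ = 13 408 427 mm⁴.

I_y ≈ 1.341 × 10⁷ mm⁴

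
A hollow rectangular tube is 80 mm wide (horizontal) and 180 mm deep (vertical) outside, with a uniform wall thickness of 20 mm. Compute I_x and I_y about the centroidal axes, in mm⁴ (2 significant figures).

Decompose the section into non-overlapping parts with the origin at the bottom-left of its bounding rectangle.
Outer rectangle: 80 × 180, A = 14 400 mm², y = 90 mm, Ī = 38 880 000 mm⁴.
Inner void (subtracted): 40 × 140, A = 5 600 mm², y = 90 mm, Ī = 9 146 667 mm⁴.
By symmetry the centroid is at mid-height, ȳ = 90 mm.
All pieces are centred on the centroidal x-axis, so I = ΣĪ (holes subtracted) = 29 733 333 mm⁴.
Repeating about the centroidal y-axis gives I_y = 6 933 333 mm⁴.

I_x ≈ 3.0 × 10⁷ mm⁴, I_y ≈ 6.9 × 10⁶ mm⁴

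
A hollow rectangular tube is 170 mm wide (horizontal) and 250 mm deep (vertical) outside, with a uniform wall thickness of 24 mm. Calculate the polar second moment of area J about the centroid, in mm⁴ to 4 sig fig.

Split into non-overlapping primitives; take the origin at the lower-left of the bounding box.
Outer rectangle: 170 × 250, A = 42 500 mm², y = 125 mm, Ī = 221 354 167 mm⁴.
Inner void (subtracted): 122 × 202, A = 24 644 mm², y = 125 mm, Ī = 83 797 815 mm⁴.
By symmetry the centroid is at mid-height, ȳ = 125 mm.
All pieces are centred on the centroidal x-axis, so I = ΣĪ (holes subtracted) = 137 556 352 mm⁴.
Repeating about the centroidal y-axis gives I_y = 71 787 392 mm⁴.
Polar second moment: J = I_x + I_y = 209 343 744 mm⁴.

J ≈ 2.093 × 10⁸ mm⁴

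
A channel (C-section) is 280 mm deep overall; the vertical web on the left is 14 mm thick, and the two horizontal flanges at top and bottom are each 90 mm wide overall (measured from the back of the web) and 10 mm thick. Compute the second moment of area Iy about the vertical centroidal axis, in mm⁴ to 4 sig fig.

Iy ≈ 3.014 × 10⁶ mm⁴

Break the section into simple shapes (no overlaps), measuring from the bottom-left corner of the bounding box.
Web: 14 × 280, A = 3 920 mm², x = 7 mm, Ī = 64026.7 mm⁴.
Top flange (beyond web): 76 × 10, A = 760 mm², x = 52 mm, Ī = 365 813 mm⁴.
Bottom flange (beyond web): 76 × 10, A = 760 mm², x = 52 mm, Ī = 365 813 mm⁴.
Centroid: x̄ = ΣA·x / ΣA = 19.5735 mm.
Transfer each piece to the vertical centroidal axis using Ī + A·d² with d = x − 19.5735:
  web: d = -12.5735 mm → contributes +683 754 mm⁴
  top flange (beyond web): d = 32.4265 mm → contributes +1 164 935 mm⁴
  bottom flange (beyond web): d = 32.4265 mm → contributes +1 164 935 mm⁴
Total I = 3 013 624 mm⁴.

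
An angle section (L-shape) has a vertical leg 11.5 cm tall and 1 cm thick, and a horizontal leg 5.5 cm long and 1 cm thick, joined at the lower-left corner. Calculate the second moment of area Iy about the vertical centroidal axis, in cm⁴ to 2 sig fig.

Treat the section as a set of non-overlapping primitives; coordinates are from the bounding-box lower-left.
Vertical leg: 1 × 11.5, A = 11.5 cm², x = 0.5 cm, Ī = 0.9583 cm⁴.
Horizontal leg (remainder): 4.5 × 1, A = 4.5 cm², x = 3.25 cm, Ī = 7.594 cm⁴.
Centroid: x̄ = ΣA·x / ΣA = 1.273 cm.
Transfer each piece to the vertical centroidal axis using Ī + A·d² with d = x − 1.273:
  vertical leg: d = -0.7734 cm → contributes +7.838 cm⁴
  horizontal leg (remainder): d = 1.977 cm → contributes +25.17 cm⁴
Total I = 33.01 cm⁴.

Iy ≈ 33 cm⁴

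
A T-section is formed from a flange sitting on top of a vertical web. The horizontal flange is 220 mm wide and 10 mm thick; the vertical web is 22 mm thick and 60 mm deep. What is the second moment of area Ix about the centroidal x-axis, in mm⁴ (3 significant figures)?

Treat the section as a set of non-overlapping primitives; coordinates are from the bounding-box lower-left.
Flange: 220 × 10, A = 2 200 mm², y = 65 mm, Ī = 18 333 mm⁴.
Web: 22 × 60, A = 1 320 mm², y = 30 mm, Ī = 396 000 mm⁴.
Centroid: ȳ = ΣA·y / ΣA = 51.875 mm.
Transfer each piece to the centroidal x-axis using Ī + A·d² with d = y − 51.875:
  flange: d = 13.125 mm → contributes +397 318 mm⁴
  web: d = -21.875 mm → contributes +1 027 641 mm⁴
Total I = 1 424 958 mm⁴.

Ix ≈ 1.42 × 10⁶ mm⁴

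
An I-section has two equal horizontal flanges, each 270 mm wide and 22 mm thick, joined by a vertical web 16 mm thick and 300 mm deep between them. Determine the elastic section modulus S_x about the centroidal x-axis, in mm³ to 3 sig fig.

Treat the section as a set of non-overlapping primitives; coordinates are from the bounding-box lower-left.
Bottom flange: 270 × 22, A = 5 940 mm², y = 11 mm, Ī = 239 580 mm⁴.
Web: 16 × 300, A = 4 800 mm², y = 172 mm, Ī = 36 000 000 mm⁴.
Top flange: 270 × 22, A = 5 940 mm², y = 333 mm, Ī = 239 580 mm⁴.
By symmetry the centroid is at mid-height, ȳ = 172 mm.
Transfer each piece to the centroidal x-axis using Ī + A·d² with d = y − 172:
  bottom flange: d = -161 mm → contributes +154 210 320 mm⁴
  web: d = 0 mm → contributes +36 000 000 mm⁴
  top flange: d = 161 mm → contributes +154 210 320 mm⁴
Total I = 344 420 640 mm⁴.
Extreme fibre distance c = 172 mm; S = I/c = 2 002 446 mm³.

S_x ≈ 2.00 × 10⁶ mm³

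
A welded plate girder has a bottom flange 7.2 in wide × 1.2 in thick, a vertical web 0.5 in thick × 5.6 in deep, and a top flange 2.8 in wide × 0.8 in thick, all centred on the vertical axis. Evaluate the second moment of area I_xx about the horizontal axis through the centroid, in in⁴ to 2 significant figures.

Break the section into simple shapes (no overlaps), measuring from the bottom-left corner of the bounding box.
Bottom plate: 7.2 × 1.2, A = 8.64 in², y = 0.6 in, Ī = 1.037 in⁴.
Web plate: 0.5 × 5.6, A = 2.8 in², y = 4 in, Ī = 7.317 in⁴.
Top plate: 2.8 × 0.8, A = 2.24 in², y = 7.2 in, Ī = 0.1195 in⁴.
Centroid: ȳ = ΣA·y / ΣA = 2.377 in.
Transfer each piece to the horizontal axis through the centroid using Ī + A·d² with d = y − 2.377:
  bottom plate: d = -1.777 in → contributes +28.31 in⁴
  web plate: d = 1.623 in → contributes +14.7 in⁴
  top plate: d = 4.823 in → contributes +52.23 in⁴
Total I = 95.24 in⁴.

I_xx ≈ 95 in⁴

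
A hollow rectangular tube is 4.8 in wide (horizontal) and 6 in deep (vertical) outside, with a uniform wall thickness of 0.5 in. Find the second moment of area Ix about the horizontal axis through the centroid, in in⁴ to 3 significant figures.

Ix ≈ 46.8 in⁴

Treat the section as a set of non-overlapping primitives; coordinates are from the bounding-box lower-left.
Outer rectangle: 4.8 × 6, A = 28.8 in², y = 3 in, Ī = 86.4 in⁴.
Inner void (subtracted): 3.8 × 5, A = 19 in², y = 3 in, Ī = 39.583 in⁴.
By symmetry the centroid is at mid-height, ȳ = 3 in.
All pieces are centred on the horizontal axis through the centroid, so I = ΣĪ (holes subtracted) = 46.817 in⁴.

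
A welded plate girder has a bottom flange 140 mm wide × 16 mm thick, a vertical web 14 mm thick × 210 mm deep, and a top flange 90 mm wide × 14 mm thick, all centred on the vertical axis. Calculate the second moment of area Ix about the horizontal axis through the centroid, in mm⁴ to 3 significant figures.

Ix ≈ 5.33 × 10⁷ mm⁴

Split into non-overlapping primitives; take the origin at the lower-left of the bounding box.
Bottom plate: 140 × 16, A = 2 240 mm², y = 8 mm, Ī = 47 787 mm⁴.
Web plate: 14 × 210, A = 2 940 mm², y = 121 mm, Ī = 10 804 500 mm⁴.
Top plate: 90 × 14, A = 1 260 mm², y = 233 mm, Ī = 20 580 mm⁴.
Centroid: ȳ = ΣA·y / ΣA = 103.61 mm.
Transfer each piece to the horizontal axis through the centroid using Ī + A·d² with d = y − 103.61:
  bottom plate: d = -95.609 mm → contributes +20 523 677 mm⁴
  web plate: d = 17.391 mm → contributes +11 693 725 mm⁴
  top plate: d = 129.39 mm → contributes +21 115 638 mm⁴
Total I = 53 333 041 mm⁴.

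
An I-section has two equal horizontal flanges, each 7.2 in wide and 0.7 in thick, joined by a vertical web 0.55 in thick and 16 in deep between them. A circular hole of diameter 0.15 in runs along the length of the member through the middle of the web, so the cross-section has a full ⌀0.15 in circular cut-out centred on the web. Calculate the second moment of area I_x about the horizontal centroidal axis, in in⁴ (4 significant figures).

I_x ≈ 890.9 in⁴

Break the section into simple shapes (no overlaps), measuring from the bottom-left corner of the bounding box.
Bottom flange: 7.2 × 0.7, A = 5.04 in², y = 0.35 in, Ī = 0.2058 in⁴.
Web: 0.55 × 16, A = 8.8 in², y = 8.7 in, Ī = 187.733 in⁴.
Top flange: 7.2 × 0.7, A = 5.04 in², y = 17.05 in, Ī = 0.2058 in⁴.
Hole (subtracted): ⌀0.15, A = 0.0176715 in², y = 8.7 in, Ī = 0.0000248505 in⁴.
By symmetry the centroid is at mid-height, ȳ = 8.7 in.
Transfer each piece to the horizontal centroidal axis using Ī + A·d² with d = y − 8.7:
  bottom flange: d = -8.35 in → contributes +351.607 in⁴
  web: d = 0 in → contributes +187.733 in⁴
  top flange: d = 8.35 in → contributes +351.607 in⁴
  hole: d = 0 in → contributes −0.0000248505 in⁴
Total I = 890.948 in⁴.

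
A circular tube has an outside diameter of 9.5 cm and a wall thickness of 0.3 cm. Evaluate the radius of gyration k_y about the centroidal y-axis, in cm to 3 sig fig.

Split into non-overlapping primitives; take the origin at the lower-left of the bounding box.
Outer circle: ⌀9.5, A = 70.882 cm², x = 4.75 cm, Ī = 399.82 cm⁴.
Bore (subtracted): ⌀8.9, A = 62.211 cm², x = 4.75 cm, Ī = 307.99 cm⁴.
By symmetry the centroid is at mid-width, x̄ = 4.75 cm.
All pieces are centred on the centroidal y-axis, so I = ΣĪ (holes subtracted) = 91.835 cm⁴.
Radius of gyration: k = √(I/A) = √(91.835 / 8.6708) = 3.2544 cm.

k_y ≈ 3.25 cm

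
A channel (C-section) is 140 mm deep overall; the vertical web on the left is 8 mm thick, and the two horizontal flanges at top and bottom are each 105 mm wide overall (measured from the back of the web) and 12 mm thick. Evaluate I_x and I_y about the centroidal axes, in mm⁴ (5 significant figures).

Decompose the section into non-overlapping parts with the origin at the bottom-left of its bounding rectangle.
Web: 8 × 140, A = 1 120 mm², y = 70 mm, Ī = 1 829 333 mm⁴.
Top flange (beyond web): 97 × 12, A = 1 164 mm², y = 134 mm, Ī = 13 968 mm⁴.
Bottom flange (beyond web): 97 × 12, A = 1 164 mm², y = 6 mm, Ī = 13 968 mm⁴.
By symmetry the centroid is at mid-height, ȳ = 70 mm.
Transfer each piece to the centroidal x-axis using Ī + A·d² with d = y − 70:
  web: d = 0 mm → contributes +1 829 333 mm⁴
  top flange (beyond web): d = 64 mm → contributes +4 781 712 mm⁴
  bottom flange (beyond web): d = -64 mm → contributes +4 781 712 mm⁴
Total I = 11 392 757 mm⁴.
For the y-axis: x̄ = 39.44664 mm.
Repeating about the centroidal y-axis gives I_y = 3 915 582 mm⁴.

I_x ≈ 1.1393 × 10⁷ mm⁴, I_y ≈ 3.9156 × 10⁶ mm⁴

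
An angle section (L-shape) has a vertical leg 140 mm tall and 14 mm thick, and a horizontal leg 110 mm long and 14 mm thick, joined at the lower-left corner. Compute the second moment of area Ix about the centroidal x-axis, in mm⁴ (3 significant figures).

Ix ≈ 6.39 × 10⁶ mm⁴

Treat the section as a set of non-overlapping primitives; coordinates are from the bounding-box lower-left.
Vertical leg: 14 × 140, A = 1 960 mm², y = 70 mm, Ī = 3 201 333 mm⁴.
Horizontal leg (remainder): 96 × 14, A = 1 344 mm², y = 7 mm, Ī = 21 952 mm⁴.
Centroid: ȳ = ΣA·y / ΣA = 44.373 mm.
Transfer each piece to the centroidal x-axis using Ī + A·d² with d = y − 44.373:
  vertical leg: d = 25.627 mm → contributes +4 488 562 mm⁴
  horizontal leg (remainder): d = -37.373 mm → contributes +1 899 160 mm⁴
Total I = 6 387 722 mm⁴.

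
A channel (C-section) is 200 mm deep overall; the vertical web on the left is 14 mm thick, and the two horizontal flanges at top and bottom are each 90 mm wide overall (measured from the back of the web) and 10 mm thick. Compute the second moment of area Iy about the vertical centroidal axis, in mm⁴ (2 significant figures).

Break the section into simple shapes (no overlaps), measuring from the bottom-left corner of the bounding box.
Web: 14 × 200, A = 2 800 mm², x = 7 mm, Ī = 45 733 mm⁴.
Top flange (beyond web): 76 × 10, A = 760 mm², x = 52 mm, Ī = 365 813 mm⁴.
Bottom flange (beyond web): 76 × 10, A = 760 mm², x = 52 mm, Ī = 365 813 mm⁴.
Centroid: x̄ = ΣA·x / ΣA = 22.83 mm.
Transfer each piece to the vertical centroidal axis using Ī + A·d² with d = x − 22.83:
  web: d = -15.83 mm → contributes +747 678 mm⁴
  top flange (beyond web): d = 29.17 mm → contributes +1 012 341 mm⁴
  bottom flange (beyond web): d = 29.17 mm → contributes +1 012 341 mm⁴
Total I = 2 772 360 mm⁴.

Iy ≈ 2.8 × 10⁶ mm⁴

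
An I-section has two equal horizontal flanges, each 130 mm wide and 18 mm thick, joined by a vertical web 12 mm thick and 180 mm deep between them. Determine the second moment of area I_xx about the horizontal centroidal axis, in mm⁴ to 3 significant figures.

Treat the section as a set of non-overlapping primitives; coordinates are from the bounding-box lower-left.
Bottom flange: 130 × 18, A = 2 340 mm², y = 9 mm, Ī = 63 180 mm⁴.
Web: 12 × 180, A = 2 160 mm², y = 108 mm, Ī = 5 832 000 mm⁴.
Top flange: 130 × 18, A = 2 340 mm², y = 207 mm, Ī = 63 180 mm⁴.
By symmetry the centroid is at mid-height, ȳ = 108 mm.
Transfer each piece to the horizontal centroidal axis using Ī + A·d² with d = y − 108:
  bottom flange: d = -99 mm → contributes +22 997 520 mm⁴
  web: d = 0 mm → contributes +5 832 000 mm⁴
  top flange: d = 99 mm → contributes +22 997 520 mm⁴
Total I = 51 827 040 mm⁴.

I_xx ≈ 5.18 × 10⁷ mm⁴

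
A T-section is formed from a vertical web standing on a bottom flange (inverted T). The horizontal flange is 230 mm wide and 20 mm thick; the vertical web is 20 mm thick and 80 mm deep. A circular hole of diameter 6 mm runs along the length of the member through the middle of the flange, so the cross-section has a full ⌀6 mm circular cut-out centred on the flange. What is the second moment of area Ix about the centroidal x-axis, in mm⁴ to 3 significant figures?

Split into non-overlapping primitives; take the origin at the lower-left of the bounding box.
Flange: 230 × 20, A = 4 600 mm², y = 10 mm, Ī = 153 333 mm⁴.
Web: 20 × 80, A = 1 600 mm², y = 60 mm, Ī = 853 333 mm⁴.
Hole (subtracted): ⌀6, A = 28.274 mm², y = 10 mm, Ī = 63.617 mm⁴.
Centroid: ȳ = ΣA·y / ΣA = 22.962 mm.
Transfer each piece to the centroidal x-axis using Ī + A·d² with d = y − 22.962:
  flange: d = -12.962 mm → contributes +926 236 mm⁴
  web: d = 37.038 mm → contributes +3 048 195 mm⁴
  hole: d = -12.962 mm → contributes −4814.3 mm⁴
Total I = 3 969 616 mm⁴.

Ix ≈ 3.97 × 10⁶ mm⁴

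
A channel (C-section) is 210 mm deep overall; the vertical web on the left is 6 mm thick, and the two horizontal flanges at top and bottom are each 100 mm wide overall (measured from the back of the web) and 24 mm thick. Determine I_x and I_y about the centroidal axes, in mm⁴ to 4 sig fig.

I_x ≈ 4.387 × 10⁷ mm⁴, I_y ≈ 5.788 × 10⁶ mm⁴

Treat the section as a set of non-overlapping primitives; coordinates are from the bounding-box lower-left.
Web: 6 × 210, A = 1 260 mm², y = 105 mm, Ī = 4 630 500 mm⁴.
Top flange (beyond web): 94 × 24, A = 2 256 mm², y = 198 mm, Ī = 108 288 mm⁴.
Bottom flange (beyond web): 94 × 24, A = 2 256 mm², y = 12 mm, Ī = 108 288 mm⁴.
By symmetry the centroid is at mid-height, ȳ = 105 mm.
Transfer each piece to the centroidal x-axis using Ī + A·d² with d = y − 105:
  web: d = 0 mm → contributes +4 630 500 mm⁴
  top flange (beyond web): d = 93 mm → contributes +19 620 432 mm⁴
  bottom flange (beyond web): d = -93 mm → contributes +19 620 432 mm⁴
Total I = 43 871 364 mm⁴.
For the y-axis: x̄ = 42.0852 mm.
Repeating about the centroidal y-axis gives I_y = 5 788 486 mm⁴.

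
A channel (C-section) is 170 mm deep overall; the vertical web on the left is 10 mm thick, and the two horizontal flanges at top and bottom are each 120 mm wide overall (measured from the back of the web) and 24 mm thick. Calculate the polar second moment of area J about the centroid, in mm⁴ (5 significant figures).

Break the section into simple shapes (no overlaps), measuring from the bottom-left corner of the bounding box.
Web: 10 × 170, A = 1 700 mm², y = 85 mm, Ī = 4 094 167 mm⁴.
Top flange (beyond web): 110 × 24, A = 2 640 mm², y = 158 mm, Ī = 126 720 mm⁴.
Bottom flange (beyond web): 110 × 24, A = 2 640 mm², y = 12 mm, Ī = 126 720 mm⁴.
By symmetry the centroid is at mid-height, ȳ = 85 mm.
Transfer each piece to the centroidal x-axis using Ī + A·d² with d = y − 85:
  web: d = 0 mm → contributes +4 094 167 mm⁴
  top flange (beyond web): d = 73 mm → contributes +14 195 280 mm⁴
  bottom flange (beyond web): d = -73 mm → contributes +14 195 280 mm⁴
Total I = 32 484 727 mm⁴.
For the y-axis: x̄ = 50.38682 mm.
Repeating about the centroidal y-axis gives I_y = 9 967 622 mm⁴.
Polar second moment: J = I_x + I_y = 42 452 349 mm⁴.

J ≈ 4.2452 × 10⁷ mm⁴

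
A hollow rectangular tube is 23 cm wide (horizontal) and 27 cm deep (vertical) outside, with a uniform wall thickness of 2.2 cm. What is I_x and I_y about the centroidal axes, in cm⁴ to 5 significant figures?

Decompose the section into non-overlapping parts with the origin at the bottom-left of its bounding rectangle.
Outer rectangle: 23 × 27, A = 621 cm², y = 13.5 cm, Ī = 37725.75 cm⁴.
Inner void (subtracted): 18.6 × 22.6, A = 420.36 cm², y = 13.5 cm, Ī = 17891.92 cm⁴.
By symmetry the centroid is at mid-height, ȳ = 13.5 cm.
All pieces are centred on the centroidal x-axis, so I = ΣĪ (holes subtracted) = 19833.83 cm⁴.
Repeating about the centroidal y-axis gives I_y = 15256.77 cm⁴.

I_x ≈ 1.9834 × 10⁴ cm⁴, I_y ≈ 1.5257 × 10⁴ cm⁴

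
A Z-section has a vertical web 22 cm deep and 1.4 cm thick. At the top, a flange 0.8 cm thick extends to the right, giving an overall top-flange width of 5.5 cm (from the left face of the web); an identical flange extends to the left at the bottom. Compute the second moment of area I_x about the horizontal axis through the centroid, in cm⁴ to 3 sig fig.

I_x ≈ 1980 cm⁴

Split into non-overlapping primitives; take the origin at the lower-left of the bounding box.
Web: 1.4 × 22, A = 30.8 cm², y = 11 cm, Ī = 1242.3 cm⁴.
Top flange (beyond web): 4.1 × 0.8, A = 3.28 cm², y = 21.6 cm, Ī = 0.17493 cm⁴.
Bottom flange (beyond web): 4.1 × 0.8, A = 3.28 cm², y = 0.4 cm, Ī = 0.17493 cm⁴.
Centroid: ȳ = ΣA·y / ΣA = 11 cm.
Transfer each piece to the horizontal axis through the centroid using Ī + A·d² with d = y − 11:
  web: d = 0 cm → contributes +1242.3 cm⁴
  top flange (beyond web): d = 10.6 cm → contributes +368.72 cm⁴
  bottom flange (beyond web): d = -10.6 cm → contributes +368.72 cm⁴
Total I = 1979.7 cm⁴.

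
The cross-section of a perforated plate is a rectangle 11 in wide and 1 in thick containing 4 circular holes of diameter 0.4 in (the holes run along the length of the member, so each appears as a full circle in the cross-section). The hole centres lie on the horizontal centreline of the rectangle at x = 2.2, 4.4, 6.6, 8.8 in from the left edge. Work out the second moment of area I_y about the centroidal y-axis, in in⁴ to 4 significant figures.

I_y ≈ 107.9 in⁴

Decompose the section into non-overlapping parts with the origin at the bottom-left of its bounding rectangle.
Plate: 11 × 1, A = 11 in², x = 5.5 in, Ī = 110.917 in⁴.
Hole 1 (subtracted): ⌀0.4, A = 0.125664 in², x = 2.2 in, Ī = 0.00125664 in⁴.
Hole 2 (subtracted): ⌀0.4, A = 0.125664 in², x = 4.4 in, Ī = 0.00125664 in⁴.
Hole 3 (subtracted): ⌀0.4, A = 0.125664 in², x = 6.6 in, Ī = 0.00125664 in⁴.
Hole 4 (subtracted): ⌀0.4, A = 0.125664 in², x = 8.8 in, Ī = 0.00125664 in⁴.
By symmetry the centroid is at mid-width, x̄ = 5.5 in.
Transfer each piece to the centroidal y-axis using Ī + A·d² with d = x − 5.5:
  plate: d = 0 in → contributes +110.917 in⁴
  hole 1: d = -3.3 in → contributes −1.36973 in⁴
  hole 2: d = -1.1 in → contributes −0.15331 in⁴
  hole 3: d = 1.1 in → contributes −0.15331 in⁴
  hole 4: d = 3.3 in → contributes −1.36973 in⁴
Total I = 107.871 in⁴.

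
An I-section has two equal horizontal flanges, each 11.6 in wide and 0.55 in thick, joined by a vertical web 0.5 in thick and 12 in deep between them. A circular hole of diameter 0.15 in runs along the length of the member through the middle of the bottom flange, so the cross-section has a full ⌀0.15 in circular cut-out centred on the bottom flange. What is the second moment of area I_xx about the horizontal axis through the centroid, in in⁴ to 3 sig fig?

Split into non-overlapping primitives; take the origin at the lower-left of the bounding box.
Bottom flange: 11.6 × 0.55, A = 6.38 in², y = 0.275 in, Ī = 0.16083 in⁴.
Web: 0.5 × 12, A = 6 in², y = 6.55 in, Ī = 72 in⁴.
Top flange: 11.6 × 0.55, A = 6.38 in², y = 12.825 in, Ī = 0.16083 in⁴.
Hole (subtracted): ⌀0.15, A = 0.017671 in², y = 0.275 in, Ī = 0.00002485 in⁴.
Centroid: ȳ = ΣA·y / ΣA = 6.5559 in.
Transfer each piece to the horizontal axis through the centroid using Ī + A·d² with d = y − 6.5559:
  bottom flange: d = -6.2809 in → contributes +251.85 in⁴
  web: d = -0.0059165 in → contributes +72 in⁴
  top flange: d = 6.2691 in → contributes +250.9 in⁴
  hole: d = -6.2809 in → contributes −0.69716 in⁴
Total I = 574.06 in⁴.

I_xx ≈ 574 in⁴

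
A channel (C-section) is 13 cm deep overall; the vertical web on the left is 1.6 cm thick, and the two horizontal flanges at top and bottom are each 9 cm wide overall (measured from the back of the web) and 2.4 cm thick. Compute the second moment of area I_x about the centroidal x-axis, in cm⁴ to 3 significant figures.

I_x ≈ 1310 cm⁴

Break the section into simple shapes (no overlaps), measuring from the bottom-left corner of the bounding box.
Web: 1.6 × 13, A = 20.8 cm², y = 6.5 cm, Ī = 292.93 cm⁴.
Top flange (beyond web): 7.4 × 2.4, A = 17.76 cm², y = 11.8 cm, Ī = 8.5248 cm⁴.
Bottom flange (beyond web): 7.4 × 2.4, A = 17.76 cm², y = 1.2 cm, Ī = 8.5248 cm⁴.
By symmetry the centroid is at mid-height, ȳ = 6.5 cm.
Transfer each piece to the centroidal x-axis using Ī + A·d² with d = y − 6.5:
  web: d = 0 cm → contributes +292.93 cm⁴
  top flange (beyond web): d = 5.3 cm → contributes +507.4 cm⁴
  bottom flange (beyond web): d = -5.3 cm → contributes +507.4 cm⁴
Total I = 1307.7 cm⁴.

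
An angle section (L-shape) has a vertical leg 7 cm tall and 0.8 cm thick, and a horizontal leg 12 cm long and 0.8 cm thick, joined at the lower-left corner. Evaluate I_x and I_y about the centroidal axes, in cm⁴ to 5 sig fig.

I_x ≈ 56.462 cm⁴, I_y ≈ 218.02 cm⁴

Break the section into simple shapes (no overlaps), measuring from the bottom-left corner of the bounding box.
Vertical leg: 0.8 × 7, A = 5.6 cm², y = 3.5 cm, Ī = 22.86667 cm⁴.
Horizontal leg (remainder): 11.2 × 0.8, A = 8.96 cm², y = 0.4 cm, Ī = 0.4778667 cm⁴.
Centroid: ȳ = ΣA·y / ΣA = 1.592308 cm.
Transfer each piece to the centroidal x-axis using Ī + A·d² with d = y − 1.592308:
  vertical leg: d = 1.907692 cm → contributes +43.24669 cm⁴
  horizontal leg (remainder): d = -1.192308 cm → contributes +13.21538 cm⁴
Total I = 56.46207 cm⁴.
For the y-axis: x̄ = 4.092308 cm.
Repeating about the centroidal y-axis gives I_y = 218.0221 cm⁴.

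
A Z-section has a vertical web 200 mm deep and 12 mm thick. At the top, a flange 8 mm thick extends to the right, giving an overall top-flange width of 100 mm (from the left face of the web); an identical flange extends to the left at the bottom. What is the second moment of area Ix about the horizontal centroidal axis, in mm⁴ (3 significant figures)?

Split into non-overlapping primitives; take the origin at the lower-left of the bounding box.
Web: 12 × 200, A = 2 400 mm², y = 100 mm, Ī = 8 000 000 mm⁴.
Top flange (beyond web): 88 × 8, A = 704 mm², y = 196 mm, Ī = 3754.7 mm⁴.
Bottom flange (beyond web): 88 × 8, A = 704 mm², y = 4 mm, Ī = 3754.7 mm⁴.
Centroid: ȳ = ΣA·y / ΣA = 100 mm.
Transfer each piece to the horizontal centroidal axis using Ī + A·d² with d = y − 100:
  web: d = 0 mm → contributes +8 000 000 mm⁴
  top flange (beyond web): d = 96 mm → contributes +6 491 819 mm⁴
  bottom flange (beyond web): d = -96 mm → contributes +6 491 819 mm⁴
Total I = 20 983 637 mm⁴.

Ix ≈ 2.10 × 10⁷ mm⁴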